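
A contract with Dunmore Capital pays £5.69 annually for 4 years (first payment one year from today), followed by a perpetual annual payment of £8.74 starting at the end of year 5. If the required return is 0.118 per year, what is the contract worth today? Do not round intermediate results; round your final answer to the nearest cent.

£64.76

PV of 4-year annuity: £5.69 × [1 − (1+0.118)^−4] / 0.118 = 17.35557
Perpetuity value at year 4: £8.74 / 0.118 = 74.06780
PV of perpetuity: 74.06780 / (1+0.118)^4 = 47.40915
Total PV = 17.35557 + 47.40915 = 64.76472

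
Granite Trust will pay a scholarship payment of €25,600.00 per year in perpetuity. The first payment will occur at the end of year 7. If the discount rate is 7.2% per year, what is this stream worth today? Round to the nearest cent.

Value at end of year 6: C / r = €25,600.00 / 0.072 = €355,555.5556
Discount to today: PV = €355,555.5556 / (1 + 0.072)^6 = €355,555.5556 / 1.517640 = €234,281.91

€234281.91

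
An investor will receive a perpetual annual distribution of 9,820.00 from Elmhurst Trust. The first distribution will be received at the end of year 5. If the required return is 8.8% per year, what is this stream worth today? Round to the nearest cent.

79636.70

Value at end of year 4: C / r = 9,820.00 / 0.088 = 111,590.9091
Discount to today: PV = 111,590.9091 / (1 + 0.088)^4 = 111,590.9091 / 1.401250 = 79,636.70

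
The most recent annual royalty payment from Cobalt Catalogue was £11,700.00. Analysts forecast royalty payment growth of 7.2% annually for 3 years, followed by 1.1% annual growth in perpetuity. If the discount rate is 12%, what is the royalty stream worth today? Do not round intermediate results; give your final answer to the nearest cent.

D_1 = 12542.40000
D_2 = 13445.45280
D_3 = 14413.52540
Terminal value at year 3: TV = D_3×(1+g_2)/(r−g_2) = 14572.07418/0.109 = 133688.75395
P_0 = D_1/(1+r)^1 + D_2/(1+r)^2 + D_3/(1+r)^3 + TV/(1+r)^3
    = 11198.57143 + 10718.63265 + 10259.26268 + 95157.01442 = 127333.48118

£127333.48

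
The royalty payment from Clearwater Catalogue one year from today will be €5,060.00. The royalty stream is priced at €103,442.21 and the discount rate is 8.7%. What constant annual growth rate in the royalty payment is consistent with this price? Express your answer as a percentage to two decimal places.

3.81%

P = D₁/(r−g) ⇒ g = r − D₁/P = 0.087 − €5,060.00/€103,442.21 = 0.038084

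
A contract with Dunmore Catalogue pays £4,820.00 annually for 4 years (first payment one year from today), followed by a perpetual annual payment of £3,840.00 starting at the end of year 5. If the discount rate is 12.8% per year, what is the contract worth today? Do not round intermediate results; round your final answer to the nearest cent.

£32927.14

PV of 4-year annuity: £4,820.00 × [1 − (1+0.128)^−4] / 0.128 = 14396.73418
Perpetuity value at year 4: £3,840.00 / 0.128 = 30000.00000
PV of perpetuity: 30000.00000 / (1+0.128)^4 = 18530.40264
Total PV = 14396.73418 + 18530.40264 = 32927.13683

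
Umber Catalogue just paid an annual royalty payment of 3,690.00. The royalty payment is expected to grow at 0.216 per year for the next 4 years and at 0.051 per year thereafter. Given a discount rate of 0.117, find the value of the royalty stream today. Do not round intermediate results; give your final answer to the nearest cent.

D_1 = 4487.04000
D_2 = 5456.24064
D_3 = 6634.78862
D_4 = 8067.90296
Terminal value at year 4: TV = D_4×(1+g_2)/(r−g_2) = 8479.36601/0.066 = 128475.24259
P_0 = D_1/(1+r)^1 + D_2/(1+r)^2 + D_3/(1+r)^3 + D_4/(1+r)^4 + TV/(1+r)^4
    = 4017.04566 + 4373.07746 + 4760.66445 + 5182.60337 + 82529.03252 = 100862.42345

100862.42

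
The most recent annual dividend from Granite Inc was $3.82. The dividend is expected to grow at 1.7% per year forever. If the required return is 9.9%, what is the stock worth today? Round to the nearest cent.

D₁ = D₀ × (1 + g) = $3.82 × 1.017 = $3.8849
Growing perpetuity: P = D₁ / (r − g) = $3.8849 / (0.099 − 0.017) = $47.38

$47.38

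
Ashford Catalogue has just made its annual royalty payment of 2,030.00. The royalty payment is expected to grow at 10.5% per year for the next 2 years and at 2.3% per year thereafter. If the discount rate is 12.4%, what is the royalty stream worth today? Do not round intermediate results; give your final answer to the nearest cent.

D_1 = 2243.15000
D_2 = 2478.68075
Terminal value at year 2: TV = D_2×(1+g_2)/(r−g_2) = 2535.69041/0.101 = 25105.84562
P_0 = D_1/(1+r)^1 + D_2/(1+r)^2 + TV/(1+r)^2
    = 1995.68505 + 1961.95016 + 19872.02988 = 23829.66509

23829.67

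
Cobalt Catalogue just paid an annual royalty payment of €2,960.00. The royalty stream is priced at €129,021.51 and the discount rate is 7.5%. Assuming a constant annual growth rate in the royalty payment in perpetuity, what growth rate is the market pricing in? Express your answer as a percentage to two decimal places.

5.09%

P = D₀(1+g)/(r−g) ⇒ P(r−g) = D₀(1+g) ⇒ g(P+D₀) = P·r − D₀
g = (P·r − D₀)/(P + D₀) = (€129,021.51×0.075 − €2,960.00) / (€129,021.51 + €2,960.00) = 0.050891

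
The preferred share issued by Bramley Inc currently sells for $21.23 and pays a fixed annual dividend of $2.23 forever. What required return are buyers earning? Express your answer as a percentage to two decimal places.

P = C/r ⇒ r = C/P = $2.23/$21.23 = 0.105040

10.50%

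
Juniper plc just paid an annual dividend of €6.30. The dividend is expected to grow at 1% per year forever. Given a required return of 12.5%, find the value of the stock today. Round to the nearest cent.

D₁ = D₀ × (1 + g) = €6.30 × 1.01 = €6.3630
Growing perpetuity: P = D₁ / (r − g) = €6.3630 / (0.125 − 0.01) = €55.33

€55.33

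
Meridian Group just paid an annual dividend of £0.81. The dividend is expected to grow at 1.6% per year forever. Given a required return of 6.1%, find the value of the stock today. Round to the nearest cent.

£18.29

D₁ = D₀ × (1 + g) = £0.81 × 1.016 = £0.8230
Growing perpetuity: P = D₁ / (r − g) = £0.8230 / (0.061 − 0.016) = £18.29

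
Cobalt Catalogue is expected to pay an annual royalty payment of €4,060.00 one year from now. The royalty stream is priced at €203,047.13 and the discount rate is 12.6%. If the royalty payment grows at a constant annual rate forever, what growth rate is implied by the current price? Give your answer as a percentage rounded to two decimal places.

10.60%

P = D₁/(r−g) ⇒ g = r − D₁/P = 0.126 − €4,060.00/€203,047.13 = 0.106005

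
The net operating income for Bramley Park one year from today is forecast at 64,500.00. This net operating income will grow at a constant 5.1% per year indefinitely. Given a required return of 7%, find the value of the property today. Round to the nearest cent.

3394736.84

Growing perpetuity: P = D₁ / (r − g) = 64,500.0000 / (0.07 − 0.051) = 3,394,736.84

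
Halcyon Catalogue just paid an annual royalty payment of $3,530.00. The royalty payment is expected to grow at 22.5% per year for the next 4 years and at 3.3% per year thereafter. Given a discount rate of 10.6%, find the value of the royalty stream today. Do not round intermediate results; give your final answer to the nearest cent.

$93524.66

D_1 = 4324.25000
D_2 = 5297.20625
D_3 = 6489.07766
D_4 = 7949.12013
Terminal value at year 4: TV = D_4×(1+g_2)/(r−g_2) = 8211.44109/0.073 = 112485.49443
P_0 = D_1/(1+r)^1 + D_2/(1+r)^2 + D_3/(1+r)^3 + D_4/(1+r)^4 + TV/(1+r)^4
    = 3909.81013 + 4330.48590 + 4796.42426 + 5312.49522 + 75175.44606 = 93524.66156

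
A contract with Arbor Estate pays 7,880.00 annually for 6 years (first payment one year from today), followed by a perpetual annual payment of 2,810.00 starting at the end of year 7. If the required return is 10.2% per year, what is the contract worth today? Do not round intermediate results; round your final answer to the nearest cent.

PV of 6-year annuity: 7,880.00 × [1 − (1+0.102)^−6] / 0.102 = 34119.23886
Perpetuity value at year 6: 2,810.00 / 0.102 = 27549.01961
PV of perpetuity: 27549.01961 / (1+0.102)^6 = 15382.13367
Total PV = 34119.23886 + 15382.13367 = 49501.37253

49501.37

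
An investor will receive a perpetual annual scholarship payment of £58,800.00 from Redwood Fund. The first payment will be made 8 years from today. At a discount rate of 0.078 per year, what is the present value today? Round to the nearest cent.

£445606.38

Value at end of year 7: C / r = £58,800.00 / 0.078 = £753,846.1538
Discount to today: PV = £753,846.1538 / (1 + 0.078)^7 = £753,846.1538 / 1.691731 = £445,606.38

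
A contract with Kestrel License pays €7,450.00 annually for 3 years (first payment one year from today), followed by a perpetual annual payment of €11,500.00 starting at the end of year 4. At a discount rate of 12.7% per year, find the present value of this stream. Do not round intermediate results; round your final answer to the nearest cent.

€80939.59

PV of 3-year annuity: €7,450.00 × [1 − (1+0.127)^−3] / 0.127 = 17680.58227
Perpetuity value at year 3: €11,500.00 / 0.127 = 90551.18110
PV of perpetuity: 90551.18110 / (1+0.127)^3 = 63259.00713
Total PV = 17680.58227 + 63259.00713 = 80939.58940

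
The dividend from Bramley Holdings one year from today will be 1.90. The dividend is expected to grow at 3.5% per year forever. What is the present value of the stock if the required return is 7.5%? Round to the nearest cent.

47.50

Growing perpetuity: P = D₁ / (r − g) = 1.9000 / (0.075 − 0.035) = 47.50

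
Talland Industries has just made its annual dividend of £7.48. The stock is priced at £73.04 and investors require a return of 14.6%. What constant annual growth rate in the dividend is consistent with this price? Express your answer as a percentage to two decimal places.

P = D₀(1+g)/(r−g) ⇒ P(r−g) = D₀(1+g) ⇒ g(P+D₀) = P·r − D₀
g = (P·r − D₀)/(P + D₀) = (£73.04×0.146 − £7.48) / (£73.04 + £7.48) = 0.039541

3.95%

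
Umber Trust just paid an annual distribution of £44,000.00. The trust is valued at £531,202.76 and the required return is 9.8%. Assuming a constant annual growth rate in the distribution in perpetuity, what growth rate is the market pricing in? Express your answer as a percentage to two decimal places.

1.40%

P = D₀(1+g)/(r−g) ⇒ P(r−g) = D₀(1+g) ⇒ g(P+D₀) = P·r − D₀
g = (P·r − D₀)/(P + D₀) = (£531,202.76×0.098 − £44,000.00) / (£531,202.76 + £44,000.00) = 0.014009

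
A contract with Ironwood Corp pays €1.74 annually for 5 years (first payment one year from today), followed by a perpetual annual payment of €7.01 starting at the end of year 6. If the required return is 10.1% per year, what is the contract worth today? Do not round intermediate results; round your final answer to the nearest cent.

PV of 5-year annuity: €1.74 × [1 − (1+0.101)^−5] / 0.101 = 6.57915
Perpetuity value at year 5: €7.01 / 0.101 = 69.40594
PV of perpetuity: 69.40594 / (1+0.101)^5 = 42.90027
Total PV = 6.57915 + 42.90027 = 49.47943

€49.48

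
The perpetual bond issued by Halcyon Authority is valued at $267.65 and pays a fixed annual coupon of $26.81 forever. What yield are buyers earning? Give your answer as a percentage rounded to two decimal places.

10.02%

P = C/r ⇒ r = C/P = $26.81/$267.65 = 0.100168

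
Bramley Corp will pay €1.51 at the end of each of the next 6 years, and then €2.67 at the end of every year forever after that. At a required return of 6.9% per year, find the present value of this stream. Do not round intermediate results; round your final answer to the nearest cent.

€33.15

PV of 6-year annuity: €1.51 × [1 − (1+0.069)^−6] / 0.069 = 7.21975
Perpetuity value at year 6: €2.67 / 0.069 = 38.69565
PV of perpetuity: 38.69565 / (1+0.069)^6 = 25.92961
Total PV = 7.21975 + 25.92961 = 33.14936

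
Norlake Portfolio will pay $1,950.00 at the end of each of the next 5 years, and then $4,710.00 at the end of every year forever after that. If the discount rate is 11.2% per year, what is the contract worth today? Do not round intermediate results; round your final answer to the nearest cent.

$31904.01

PV of 5-year annuity: $1,950.00 × [1 − (1+0.112)^−5] / 0.112 = 7170.88651
Perpetuity value at year 5: $4,710.00 / 0.112 = 42053.57143
PV of perpetuity: 42053.57143 / (1+0.112)^5 = 24733.12248
Total PV = 7170.88651 + 24733.12248 = 31904.00899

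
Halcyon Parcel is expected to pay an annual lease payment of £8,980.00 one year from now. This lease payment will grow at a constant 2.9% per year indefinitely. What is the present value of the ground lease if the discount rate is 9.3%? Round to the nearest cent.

Growing perpetuity: P = D₁ / (r − g) = £8,980.0000 / (0.093 − 0.029) = £140,312.50

£140312.50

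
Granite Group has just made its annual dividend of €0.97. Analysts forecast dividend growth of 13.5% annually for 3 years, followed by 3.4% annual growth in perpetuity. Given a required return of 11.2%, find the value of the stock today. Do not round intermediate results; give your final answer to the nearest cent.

D_1 = 1.10095
D_2 = 1.24958
D_3 = 1.41827
Terminal value at year 3: TV = D_3×(1+g_2)/(r−g_2) = 1.46649/0.078 = 18.80119
P_0 = D_1/(1+r)^1 + D_2/(1+r)^2 + D_3/(1+r)^3 + TV/(1+r)^3
    = 0.99006 + 1.01054 + 1.03144 + 13.67322 = 16.70527

€16.71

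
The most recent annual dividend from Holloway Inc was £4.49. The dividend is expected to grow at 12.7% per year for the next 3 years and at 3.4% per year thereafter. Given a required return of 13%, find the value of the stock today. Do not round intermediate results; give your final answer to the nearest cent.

£61.38

D_1 = 5.06023
D_2 = 5.70288
D_3 = 6.42714
Terminal value at year 3: TV = D_3×(1+g_2)/(r−g_2) = 6.64567/0.096 = 69.22571
P_0 = D_1/(1+r)^1 + D_2/(1+r)^2 + D_3/(1+r)^3 + TV/(1+r)^3
    = 4.47808 + 4.46619 + 4.45433 + 47.97689 = 61.37549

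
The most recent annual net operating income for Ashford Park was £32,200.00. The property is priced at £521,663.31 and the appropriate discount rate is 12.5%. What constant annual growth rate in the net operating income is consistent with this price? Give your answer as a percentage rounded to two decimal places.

5.96%

P = D₀(1+g)/(r−g) ⇒ P(r−g) = D₀(1+g) ⇒ g(P+D₀) = P·r − D₀
g = (P·r − D₀)/(P + D₀) = (£521,663.31×0.125 − £32,200.00) / (£521,663.31 + £32,200.00) = 0.059596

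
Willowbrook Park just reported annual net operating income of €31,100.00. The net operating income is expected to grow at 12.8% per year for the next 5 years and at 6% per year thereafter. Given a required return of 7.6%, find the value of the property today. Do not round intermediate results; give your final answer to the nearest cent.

D_1 = 35080.80000
D_2 = 39571.14240
D_3 = 44636.24863
D_4 = 50349.68845
D_5 = 56794.44857
Terminal value at year 5: TV = D_5×(1+g_2)/(r−g_2) = 60202.11549/0.016 = 3762632.21798
P_0 = D_1/(1+r)^1 + D_2/(1+r)^2 + D_3/(1+r)^3 + D_4/(1+r)^4 + D_5/(1+r)^5 + TV/(1+r)^5
    = 32602.97398 + 34178.58239 + 35830.33544 + 37561.91299 + 39377.17272 + 2608737.69284 = 2788288.67035

€2788288.67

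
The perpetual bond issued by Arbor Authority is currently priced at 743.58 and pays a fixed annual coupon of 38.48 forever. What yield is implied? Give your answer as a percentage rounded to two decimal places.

P = C/r ⇒ r = C/P = 38.48/743.58 = 0.051750

5.17%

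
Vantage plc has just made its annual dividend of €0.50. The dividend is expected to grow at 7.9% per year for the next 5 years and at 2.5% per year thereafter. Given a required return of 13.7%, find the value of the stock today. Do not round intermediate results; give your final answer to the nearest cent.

€5.66

D_1 = 0.53950
D_2 = 0.58212
D_3 = 0.62811
D_4 = 0.67773
D_5 = 0.73127
Terminal value at year 5: TV = D_5×(1+g_2)/(r−g_2) = 0.74955/0.112 = 6.69242
P_0 = D_1/(1+r)^1 + D_2/(1+r)^2 + D_3/(1+r)^3 + D_4/(1+r)^4 + D_5/(1+r)^5 + TV/(1+r)^5
    = 0.47449 + 0.45029 + 0.42732 + 0.40552 + 0.38484 + 3.52193 = 5.66439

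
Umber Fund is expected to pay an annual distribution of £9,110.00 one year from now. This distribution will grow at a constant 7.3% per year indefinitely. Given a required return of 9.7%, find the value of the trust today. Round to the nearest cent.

Growing perpetuity: P = D₁ / (r − g) = £9,110.0000 / (0.097 − 0.073) = £379,583.33

£379583.33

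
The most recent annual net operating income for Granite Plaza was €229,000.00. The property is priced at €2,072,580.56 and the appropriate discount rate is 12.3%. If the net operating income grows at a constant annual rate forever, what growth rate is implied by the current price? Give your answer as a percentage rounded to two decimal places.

1.13%

P = D₀(1+g)/(r−g) ⇒ P(r−g) = D₀(1+g) ⇒ g(P+D₀) = P·r − D₀
g = (P·r − D₀)/(P + D₀) = (€2,072,580.56×0.123 − €229,000.00) / (€2,072,580.56 + €229,000.00) = 0.011265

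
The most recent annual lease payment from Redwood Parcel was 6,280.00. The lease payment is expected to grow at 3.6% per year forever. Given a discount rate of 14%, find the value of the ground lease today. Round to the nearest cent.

D₁ = D₀ × (1 + g) = 6,280.00 × 1.036 = 6,506.0800
Growing perpetuity: P = D₁ / (r − g) = 6,506.0800 / (0.14 − 0.036) = 62,558.46

62558.46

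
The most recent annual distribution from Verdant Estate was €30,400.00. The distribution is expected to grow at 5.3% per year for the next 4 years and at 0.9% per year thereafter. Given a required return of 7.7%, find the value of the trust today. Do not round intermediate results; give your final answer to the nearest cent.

€527173.51

D_1 = 32011.20000
D_2 = 33707.79360
D_3 = 35494.30666
D_4 = 37375.50491
Terminal value at year 4: TV = D_4×(1+g_2)/(r−g_2) = 37711.88446/0.068 = 554586.53615
P_0 = D_1/(1+r)^1 + D_2/(1+r)^2 + D_3/(1+r)^3 + D_4/(1+r)^4 + TV/(1+r)^4
    = 29722.56267 + 29060.22144 + 28412.63991 + 27779.48916 + 412198.59648 = 527173.50966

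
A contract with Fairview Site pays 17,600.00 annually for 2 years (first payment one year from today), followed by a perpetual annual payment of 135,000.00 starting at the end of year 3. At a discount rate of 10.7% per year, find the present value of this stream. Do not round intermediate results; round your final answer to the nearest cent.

1059828.23

PV of 2-year annuity: 17,600.00 × [1 − (1+0.107)^−2] / 0.107 = 30260.90845
Perpetuity value at year 2: 135,000.00 / 0.107 = 1261682.24299
PV of perpetuity: 1261682.24299 / (1+0.107)^2 = 1029567.32022
Total PV = 30260.90845 + 1029567.32022 = 1059828.22867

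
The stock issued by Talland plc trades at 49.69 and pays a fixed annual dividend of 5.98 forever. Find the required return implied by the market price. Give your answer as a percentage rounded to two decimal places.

12.03%

P = C/r ⇒ r = C/P = 5.98/49.69 = 0.120346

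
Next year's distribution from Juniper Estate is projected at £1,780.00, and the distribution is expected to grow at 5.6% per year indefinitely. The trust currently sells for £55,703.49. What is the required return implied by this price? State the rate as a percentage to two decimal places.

P = D₁/(r − g) ⇒ r = D₁/P + g = £1,780.0000/£55,703.49 + 0.056 = 0.031955 + 0.056 = 0.087955

8.80%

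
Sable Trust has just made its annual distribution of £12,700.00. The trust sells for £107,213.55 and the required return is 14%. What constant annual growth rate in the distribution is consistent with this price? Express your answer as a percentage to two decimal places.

1.93%

P = D₀(1+g)/(r−g) ⇒ P(r−g) = D₀(1+g) ⇒ g(P+D₀) = P·r − D₀
g = (P·r − D₀)/(P + D₀) = (£107,213.55×0.14 − £12,700.00) / (£107,213.55 + £12,700.00) = 0.019263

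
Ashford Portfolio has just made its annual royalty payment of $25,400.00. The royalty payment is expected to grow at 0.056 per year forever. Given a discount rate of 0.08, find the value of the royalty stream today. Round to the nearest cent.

D₁ = D₀ × (1 + g) = $25,400.00 × 1.056 = $26,822.4000
Growing perpetuity: P = D₁ / (r − g) = $26,822.4000 / (0.08 − 0.056) = $1,117,600.00

$1117600.00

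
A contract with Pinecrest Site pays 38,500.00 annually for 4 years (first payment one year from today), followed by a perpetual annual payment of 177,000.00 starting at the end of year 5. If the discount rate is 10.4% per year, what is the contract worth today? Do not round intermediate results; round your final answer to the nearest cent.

1266671.35

PV of 4-year annuity: 38,500.00 × [1 − (1+0.104)^−4] / 0.104 = 120990.55262
Perpetuity value at year 4: 177,000.00 / 0.104 = 1701923.07692
PV of perpetuity: 1701923.07692 / (1+0.104)^4 = 1145680.79605
Total PV = 120990.55262 + 1145680.79605 = 1266671.34867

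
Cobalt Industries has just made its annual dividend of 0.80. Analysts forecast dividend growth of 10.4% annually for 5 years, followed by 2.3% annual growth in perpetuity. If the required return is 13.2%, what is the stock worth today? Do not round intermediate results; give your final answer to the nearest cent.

D_1 = 0.88320
D_2 = 0.97505
D_3 = 1.07646
D_4 = 1.18841
D_5 = 1.31200
Terminal value at year 5: TV = D_5×(1+g_2)/(r−g_2) = 1.34218/0.109 = 12.31358
P_0 = D_1/(1+r)^1 + D_2/(1+r)^2 + D_3/(1+r)^3 + D_4/(1+r)^4 + D_5/(1+r)^5 + TV/(1+r)^5
    = 0.78021 + 0.76091 + 0.74209 + 0.72374 + 0.70584 + 6.62449 = 10.33728

10.34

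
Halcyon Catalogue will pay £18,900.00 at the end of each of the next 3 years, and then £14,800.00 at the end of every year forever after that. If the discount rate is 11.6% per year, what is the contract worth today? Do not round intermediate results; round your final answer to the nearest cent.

PV of 3-year annuity: £18,900.00 × [1 − (1+0.116)^−3] / 0.116 = 45708.46651
Perpetuity value at year 3: £14,800.00 / 0.116 = 127586.20690
PV of perpetuity: 127586.20690 / (1+0.116)^3 = 91793.33365
Total PV = 45708.46651 + 91793.33365 = 137501.80016

£137501.80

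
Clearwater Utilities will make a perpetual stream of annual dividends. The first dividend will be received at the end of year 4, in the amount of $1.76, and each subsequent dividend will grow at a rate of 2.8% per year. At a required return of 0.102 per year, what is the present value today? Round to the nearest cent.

Value at end of year 3: C₁ / (r − g) = $1.76 / (0.102 − 0.028) = $23.7838
Discount to today: PV = $23.7838 / (1 + 0.102)^3 = $23.7838 / 1.338273 = $17.77

$17.77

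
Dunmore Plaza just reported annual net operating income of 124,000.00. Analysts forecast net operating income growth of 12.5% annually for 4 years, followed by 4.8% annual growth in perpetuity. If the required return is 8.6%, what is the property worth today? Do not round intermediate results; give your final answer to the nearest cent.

4480289.48

D_1 = 139500.00000
D_2 = 156937.50000
D_3 = 176554.68750
D_4 = 198624.02344
Terminal value at year 4: TV = D_4×(1+g_2)/(r−g_2) = 208157.97656/0.038 = 5477841.48849
P_0 = D_1/(1+r)^1 + D_2/(1+r)^2 + D_3/(1+r)^3 + D_4/(1+r)^4 + TV/(1+r)^4
    = 128453.03867 + 133065.99310 + 137844.60611 + 142794.82678 + 3938131.01211 = 4480289.47678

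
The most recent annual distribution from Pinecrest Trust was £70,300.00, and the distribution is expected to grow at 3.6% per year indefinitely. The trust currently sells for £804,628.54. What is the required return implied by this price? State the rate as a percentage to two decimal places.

D₁ = £70,300.00 × 1.036 = £72,830.8000
P = D₁/(r − g) ⇒ r = D₁/P + g = £72,830.8000/£804,628.54 + 0.036 = 0.090515 + 0.036 = 0.126515

12.65%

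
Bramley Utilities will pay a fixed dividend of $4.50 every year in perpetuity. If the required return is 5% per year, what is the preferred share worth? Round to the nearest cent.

$90.00

Level perpetuity: PV = C / r = $4.50 / 0.05 = $90.00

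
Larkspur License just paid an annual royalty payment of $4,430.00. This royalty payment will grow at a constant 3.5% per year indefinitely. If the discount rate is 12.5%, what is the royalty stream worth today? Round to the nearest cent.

D₁ = D₀ × (1 + g) = $4,430.00 × 1.035 = $4,585.0500
Growing perpetuity: P = D₁ / (r − g) = $4,585.0500 / (0.125 − 0.035) = $50,945.00

$50945.00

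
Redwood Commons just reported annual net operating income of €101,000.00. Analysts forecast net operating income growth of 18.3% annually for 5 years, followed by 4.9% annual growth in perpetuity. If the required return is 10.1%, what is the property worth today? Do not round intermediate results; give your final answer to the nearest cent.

€3547652.17

D_1 = 119483.00000
D_2 = 141348.38900
D_3 = 167215.14419
D_4 = 197815.51557
D_5 = 234015.75492
Terminal value at year 5: TV = D_5×(1+g_2)/(r−g_2) = 245482.52691/0.052 = 4720817.82528
P_0 = D_1/(1+r)^1 + D_2/(1+r)^2 + D_3/(1+r)^3 + D_4/(1+r)^4 + D_5/(1+r)^5 + TV/(1+r)^5
    = 108522.25250 + 116604.74542 + 125289.20420 + 134620.46192 + 144646.69069 + 2917968.81799 = 3547652.17272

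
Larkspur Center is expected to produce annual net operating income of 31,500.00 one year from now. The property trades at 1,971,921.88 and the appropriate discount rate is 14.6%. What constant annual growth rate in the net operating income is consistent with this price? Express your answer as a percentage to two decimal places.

13.00%

P = D₁/(r−g) ⇒ g = r − D₁/P = 0.146 − 31,500.00/1,971,921.88 = 0.130026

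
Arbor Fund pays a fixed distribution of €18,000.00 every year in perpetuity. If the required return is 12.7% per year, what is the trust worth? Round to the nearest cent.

Level perpetuity: PV = C / r = €18,000.00 / 0.127 = €141,732.28

€141732.28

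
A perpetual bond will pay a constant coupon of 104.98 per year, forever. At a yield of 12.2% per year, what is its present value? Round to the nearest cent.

860.49

Level perpetuity: PV = C / r = 104.98 / 0.122 = 860.49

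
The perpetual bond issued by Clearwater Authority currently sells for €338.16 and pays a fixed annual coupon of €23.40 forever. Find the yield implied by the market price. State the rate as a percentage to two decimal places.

6.92%

P = C/r ⇒ r = C/P = €23.40/€338.16 = 0.069198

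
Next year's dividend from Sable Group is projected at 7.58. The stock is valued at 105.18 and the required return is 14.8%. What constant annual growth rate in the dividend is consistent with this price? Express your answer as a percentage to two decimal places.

7.59%

P = D₁/(r−g) ⇒ g = r − D₁/P = 0.148 − 7.58/105.18 = 0.075933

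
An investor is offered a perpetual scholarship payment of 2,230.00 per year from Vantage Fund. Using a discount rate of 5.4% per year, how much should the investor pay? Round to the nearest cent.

Level perpetuity: PV = C / r = 2,230.00 / 0.054 = 41,296.30

41296.30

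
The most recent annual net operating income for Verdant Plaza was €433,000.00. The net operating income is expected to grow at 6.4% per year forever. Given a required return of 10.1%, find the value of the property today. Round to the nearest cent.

D₁ = D₀ × (1 + g) = €433,000.00 × 1.064 = €460,712.0000
Growing perpetuity: P = D₁ / (r − g) = €460,712.0000 / (0.101 − 0.064) = €12,451,675.68

€12451675.68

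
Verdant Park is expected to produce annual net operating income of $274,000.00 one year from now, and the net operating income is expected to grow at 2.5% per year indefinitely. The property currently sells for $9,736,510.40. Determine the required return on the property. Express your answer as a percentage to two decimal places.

P = D₁/(r − g) ⇒ r = D₁/P + g = $274,000.0000/$9,736,510.40 + 0.025 = 0.028141 + 0.025 = 0.053141

5.31%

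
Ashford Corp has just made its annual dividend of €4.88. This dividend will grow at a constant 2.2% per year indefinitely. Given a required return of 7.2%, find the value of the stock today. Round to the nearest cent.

D₁ = D₀ × (1 + g) = €4.88 × 1.022 = €4.9874
Growing perpetuity: P = D₁ / (r − g) = €4.9874 / (0.072 − 0.022) = €99.75

€99.75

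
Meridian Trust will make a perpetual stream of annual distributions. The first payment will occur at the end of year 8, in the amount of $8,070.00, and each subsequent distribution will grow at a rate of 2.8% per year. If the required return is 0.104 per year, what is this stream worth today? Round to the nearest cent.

Value at end of year 7: C₁ / (r − g) = $8,070.00 / (0.104 − 0.028) = $106,184.2105
Discount to today: PV = $106,184.2105 / (1 + 0.104)^7 = $106,184.2105 / 1.998865 = $53,122.25

$53122.25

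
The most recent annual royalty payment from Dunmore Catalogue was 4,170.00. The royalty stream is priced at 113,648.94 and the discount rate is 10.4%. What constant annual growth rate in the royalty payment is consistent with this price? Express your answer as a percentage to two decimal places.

P = D₀(1+g)/(r−g) ⇒ P(r−g) = D₀(1+g) ⇒ g(P+D₀) = P·r − D₀
g = (P·r − D₀)/(P + D₀) = (113,648.94×0.104 − 4,170.00) / (113,648.94 + 4,170.00) = 0.064926

6.49%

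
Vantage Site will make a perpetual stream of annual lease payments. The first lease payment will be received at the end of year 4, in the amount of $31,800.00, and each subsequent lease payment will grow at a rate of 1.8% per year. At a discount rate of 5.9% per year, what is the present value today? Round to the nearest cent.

Value at end of year 3: C₁ / (r − g) = $31,800.00 / (0.059 − 0.018) = $775,609.7561
Discount to today: PV = $775,609.7561 / (1 + 0.059)^3 = $775,609.7561 / 1.187648 = $653,063.46

$653063.46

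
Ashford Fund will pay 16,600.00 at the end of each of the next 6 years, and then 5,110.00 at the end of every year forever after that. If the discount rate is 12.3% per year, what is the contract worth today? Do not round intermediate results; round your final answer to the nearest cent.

88386.12

PV of 6-year annuity: 16,600.00 × [1 − (1+0.123)^−6] / 0.123 = 67673.39177
Perpetuity value at year 6: 5,110.00 / 0.123 = 41544.71545
PV of perpetuity: 41544.71545 / (1+0.123)^6 = 20712.72557
Total PV = 67673.39177 + 20712.72557 = 88386.11734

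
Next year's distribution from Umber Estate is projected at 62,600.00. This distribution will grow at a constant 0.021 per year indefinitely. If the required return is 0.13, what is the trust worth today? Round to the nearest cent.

Growing perpetuity: P = D₁ / (r − g) = 62,600.0000 / (0.13 − 0.021) = 574,311.93

574311.93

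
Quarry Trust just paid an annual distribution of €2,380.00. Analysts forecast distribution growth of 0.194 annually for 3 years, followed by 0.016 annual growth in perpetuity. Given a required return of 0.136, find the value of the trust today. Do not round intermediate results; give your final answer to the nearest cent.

€31291.61

D_1 = 2841.72000
D_2 = 3393.01368
D_3 = 4051.25833
Terminal value at year 3: TV = D_3×(1+g_2)/(r−g_2) = 4116.07847/0.12 = 34300.65389
P_0 = D_1/(1+r)^1 + D_2/(1+r)^2 + D_3/(1+r)^3 + TV/(1+r)^3
    = 2501.51408 + 2629.23223 + 2763.47120 + 23397.38952 = 31291.60704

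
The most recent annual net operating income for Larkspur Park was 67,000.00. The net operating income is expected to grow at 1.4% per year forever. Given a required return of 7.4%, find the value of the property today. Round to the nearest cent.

D₁ = D₀ × (1 + g) = 67,000.00 × 1.014 = 67,938.0000
Growing perpetuity: P = D₁ / (r − g) = 67,938.0000 / (0.074 − 0.014) = 1,132,300.00

1132300.00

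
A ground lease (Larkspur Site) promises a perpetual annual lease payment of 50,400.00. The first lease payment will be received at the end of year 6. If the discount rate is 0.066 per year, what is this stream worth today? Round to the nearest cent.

Value at end of year 5: C / r = 50,400.00 / 0.066 = 763,636.3636
Discount to today: PV = 763,636.3636 / (1 + 0.066)^5 = 763,636.3636 / 1.376531 = 554,754.17

554754.17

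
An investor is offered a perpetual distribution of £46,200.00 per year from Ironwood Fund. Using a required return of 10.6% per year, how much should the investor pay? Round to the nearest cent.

Level perpetuity: PV = C / r = £46,200.00 / 0.106 = £435,849.06

£435849.06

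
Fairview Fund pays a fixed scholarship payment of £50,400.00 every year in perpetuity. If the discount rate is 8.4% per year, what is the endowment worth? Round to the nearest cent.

£600000.00

Level perpetuity: PV = C / r = £50,400.00 / 0.084 = £600,000.00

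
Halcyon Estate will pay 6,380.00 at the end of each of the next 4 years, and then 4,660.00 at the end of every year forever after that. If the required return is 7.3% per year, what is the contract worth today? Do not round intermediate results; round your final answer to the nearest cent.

PV of 4-year annuity: 6,380.00 × [1 − (1+0.073)^−4] / 0.073 = 21464.85329
Perpetuity value at year 4: 4,660.00 / 0.073 = 63835.61644
PV of perpetuity: 63835.61644 / (1+0.073)^4 = 48157.52610
Total PV = 21464.85329 + 48157.52610 = 69622.37939

69622.38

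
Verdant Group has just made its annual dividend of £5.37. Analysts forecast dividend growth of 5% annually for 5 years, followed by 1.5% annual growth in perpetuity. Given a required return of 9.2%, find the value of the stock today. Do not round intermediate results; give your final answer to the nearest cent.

D_1 = 5.63850
D_2 = 5.92042
D_3 = 6.21645
D_4 = 6.52727
D_5 = 6.85363
Terminal value at year 5: TV = D_5×(1+g_2)/(r−g_2) = 6.95644/0.077 = 90.34333
P_0 = D_1/(1+r)^1 + D_2/(1+r)^2 + D_3/(1+r)^3 + D_4/(1+r)^4 + D_5/(1+r)^5 + TV/(1+r)^5
    = 5.16346 + 4.96487 + 4.77391 + 4.59030 + 4.41375 + 58.18123 = 82.08752

£82.09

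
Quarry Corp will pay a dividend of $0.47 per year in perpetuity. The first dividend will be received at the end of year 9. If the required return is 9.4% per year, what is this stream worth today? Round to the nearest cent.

$2.44

Value at end of year 8: C / r = $0.47 / 0.094 = $5.0000
Discount to today: PV = $5.0000 / (1 + 0.094)^8 = $5.0000 / 2.051817 = $2.44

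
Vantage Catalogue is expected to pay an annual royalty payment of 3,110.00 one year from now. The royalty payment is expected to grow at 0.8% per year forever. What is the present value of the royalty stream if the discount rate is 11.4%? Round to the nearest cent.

29339.62

Growing perpetuity: P = D₁ / (r − g) = 3,110.0000 / (0.114 − 0.008) = 29,339.62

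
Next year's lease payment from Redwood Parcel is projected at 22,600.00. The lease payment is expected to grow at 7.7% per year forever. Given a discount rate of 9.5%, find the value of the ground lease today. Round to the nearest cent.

1255555.56

Growing perpetuity: P = D₁ / (r − g) = 22,600.0000 / (0.095 − 0.077) = 1,255,555.56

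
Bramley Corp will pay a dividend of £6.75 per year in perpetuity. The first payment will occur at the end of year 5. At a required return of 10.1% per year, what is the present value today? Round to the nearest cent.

Value at end of year 4: C / r = £6.75 / 0.101 = £66.8317
Discount to today: PV = £66.8317 / (1 + 0.101)^4 = £66.8317 / 1.469431 = £45.48

£45.48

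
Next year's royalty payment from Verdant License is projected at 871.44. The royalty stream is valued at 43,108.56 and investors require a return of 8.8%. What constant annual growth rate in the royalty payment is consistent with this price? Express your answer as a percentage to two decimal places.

P = D₁/(r−g) ⇒ g = r − D₁/P = 0.088 − 871.44/43,108.56 = 0.067785

6.78%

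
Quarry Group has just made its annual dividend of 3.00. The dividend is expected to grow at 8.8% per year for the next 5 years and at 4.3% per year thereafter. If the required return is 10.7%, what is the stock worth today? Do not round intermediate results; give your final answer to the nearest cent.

59.08

D_1 = 3.26400
D_2 = 3.55123
D_3 = 3.86374
D_4 = 4.20375
D_5 = 4.57368
Terminal value at year 5: TV = D_5×(1+g_2)/(r−g_2) = 4.77035/0.064 = 74.53668
P_0 = D_1/(1+r)^1 + D_2/(1+r)^2 + D_3/(1+r)^3 + D_4/(1+r)^4 + D_5/(1+r)^5 + TV/(1+r)^5
    = 2.94851 + 2.89790 + 2.84816 + 2.79928 + 2.75123 + 44.83653 = 59.08162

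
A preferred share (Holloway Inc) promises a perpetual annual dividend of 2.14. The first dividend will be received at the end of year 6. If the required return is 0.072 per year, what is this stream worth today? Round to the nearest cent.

Value at end of year 5: C / r = 2.14 / 0.072 = 29.7222
Discount to today: PV = 29.7222 / (1 + 0.072)^5 = 29.7222 / 1.415709 = 20.99

20.99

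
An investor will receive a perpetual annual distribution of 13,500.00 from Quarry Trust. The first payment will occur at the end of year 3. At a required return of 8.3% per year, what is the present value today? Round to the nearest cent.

Value at end of year 2: C / r = 13,500.00 / 0.083 = 162,650.6024
Discount to today: PV = 162,650.6024 / (1 + 0.083)^2 = 162,650.6024 / 1.172889 = 138,675.19

138675.19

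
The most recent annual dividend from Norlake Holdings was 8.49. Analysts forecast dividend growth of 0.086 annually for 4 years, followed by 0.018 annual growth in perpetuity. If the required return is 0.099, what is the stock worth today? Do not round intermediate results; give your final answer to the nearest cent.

134.71

D_1 = 9.22014
D_2 = 10.01307
D_3 = 10.87420
D_4 = 11.80938
Terminal value at year 4: TV = D_4×(1+g_2)/(r−g_2) = 12.02195/0.081 = 148.41909
P_0 = D_1/(1+r)^1 + D_2/(1+r)^2 + D_3/(1+r)^3 + D_4/(1+r)^4 + TV/(1+r)^4
    = 8.38957 + 8.29033 + 8.19227 + 8.09536 + 101.74170 = 134.70923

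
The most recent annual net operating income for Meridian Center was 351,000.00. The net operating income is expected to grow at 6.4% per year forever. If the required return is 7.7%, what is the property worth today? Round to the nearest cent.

D₁ = D₀ × (1 + g) = 351,000.00 × 1.064 = 373,464.0000
Growing perpetuity: P = D₁ / (r − g) = 373,464.0000 / (0.077 − 0.064) = 28,728,000.00

28728000.00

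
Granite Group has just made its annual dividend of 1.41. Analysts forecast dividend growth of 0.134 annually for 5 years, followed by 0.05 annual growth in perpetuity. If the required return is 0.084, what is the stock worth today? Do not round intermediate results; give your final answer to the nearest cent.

D_1 = 1.59894
D_2 = 1.81320
D_3 = 2.05617
D_4 = 2.33169
D_5 = 2.64414
Terminal value at year 5: TV = D_5×(1+g_2)/(r−g_2) = 2.77635/0.034 = 81.65725
P_0 = D_1/(1+r)^1 + D_2/(1+r)^2 + D_3/(1+r)^3 + D_4/(1+r)^4 + D_5/(1+r)^5 + TV/(1+r)^5
    = 1.47504 + 1.54307 + 1.61425 + 1.68871 + 1.76660 + 54.55673 = 62.64440

62.64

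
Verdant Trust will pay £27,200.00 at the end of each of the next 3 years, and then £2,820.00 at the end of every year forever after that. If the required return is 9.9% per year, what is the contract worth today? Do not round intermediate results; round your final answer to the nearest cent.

£89221.20

PV of 3-year annuity: £27,200.00 × [1 − (1+0.099)^−3] / 0.099 = 67761.63666
Perpetuity value at year 3: £2,820.00 / 0.099 = 28484.84848
PV of perpetuity: 28484.84848 / (1+0.099)^3 = 21459.56115
Total PV = 67761.63666 + 21459.56115 = 89221.19782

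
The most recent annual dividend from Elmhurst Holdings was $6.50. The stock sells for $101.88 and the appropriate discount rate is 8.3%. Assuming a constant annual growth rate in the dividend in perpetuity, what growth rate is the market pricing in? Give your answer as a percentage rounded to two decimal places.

P = D₀(1+g)/(r−g) ⇒ P(r−g) = D₀(1+g) ⇒ g(P+D₀) = P·r − D₀
g = (P·r − D₀)/(P + D₀) = ($101.88×0.083 − $6.50) / ($101.88 + $6.50) = 0.018048

1.80%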